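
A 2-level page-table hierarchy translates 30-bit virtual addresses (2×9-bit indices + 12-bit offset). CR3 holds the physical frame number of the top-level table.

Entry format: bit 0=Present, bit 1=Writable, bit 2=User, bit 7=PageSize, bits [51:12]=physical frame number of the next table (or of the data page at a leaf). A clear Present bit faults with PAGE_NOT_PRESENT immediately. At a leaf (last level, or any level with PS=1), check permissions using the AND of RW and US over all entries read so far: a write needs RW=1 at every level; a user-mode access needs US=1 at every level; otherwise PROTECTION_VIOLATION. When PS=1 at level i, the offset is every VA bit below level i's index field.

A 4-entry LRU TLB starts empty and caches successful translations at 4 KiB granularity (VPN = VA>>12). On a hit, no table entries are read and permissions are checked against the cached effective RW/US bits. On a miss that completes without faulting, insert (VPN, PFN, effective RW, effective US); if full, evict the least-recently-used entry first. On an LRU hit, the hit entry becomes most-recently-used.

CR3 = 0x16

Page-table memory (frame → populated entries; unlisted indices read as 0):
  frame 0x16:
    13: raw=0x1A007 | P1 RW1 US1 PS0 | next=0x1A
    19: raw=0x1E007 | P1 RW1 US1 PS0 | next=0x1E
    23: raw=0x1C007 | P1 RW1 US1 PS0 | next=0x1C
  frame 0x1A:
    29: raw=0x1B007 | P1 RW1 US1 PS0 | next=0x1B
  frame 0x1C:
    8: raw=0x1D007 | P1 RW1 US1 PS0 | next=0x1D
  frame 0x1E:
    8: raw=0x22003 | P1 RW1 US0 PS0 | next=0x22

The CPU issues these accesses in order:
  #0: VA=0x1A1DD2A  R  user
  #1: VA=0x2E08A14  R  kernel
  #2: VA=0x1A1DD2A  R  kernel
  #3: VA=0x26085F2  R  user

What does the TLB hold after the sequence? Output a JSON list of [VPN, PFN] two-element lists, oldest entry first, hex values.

Trace:
#0 VA=0x1A1DD2A (r,user):
  L0: frame=0x16 idx=13 entry=0x1A007 [P=1 RW=1 US=1 PS=0]
  L1: frame=0x1A idx=29 entry=0x1B007 [P=1 RW=1 US=1 PS=0]
  → PA=0x1BD2A  (2 entries read)
#1 VA=0x2E08A14 (r,kernel):
  L0: frame=0x16 idx=23 entry=0x1C007 [P=1 RW=1 US=1 PS=0]
  L1: frame=0x1C idx=8 entry=0x1D007 [P=1 RW=1 US=1 PS=0]
  → PA=0x1DA14  (2 entries read)
#2 VA=0x1A1DD2A (r,kernel):
  TLB hit vpn=0x1A1D → PA=0x1BD2A
#3 VA=0x26085F2 (r,user):
  L0: frame=0x16 idx=19 entry=0x1E007 [P=1 RW=1 US=1 PS=0]
  L1: frame=0x1E idx=8 entry=0x22003 [P=1 RW=1 US=0 PS=0]
  ✗ PROTECTION_VIOLATION  [2 reads]

TLB: [["0x2E08", "0x1D"], ["0x1A1D", "0x1B"]]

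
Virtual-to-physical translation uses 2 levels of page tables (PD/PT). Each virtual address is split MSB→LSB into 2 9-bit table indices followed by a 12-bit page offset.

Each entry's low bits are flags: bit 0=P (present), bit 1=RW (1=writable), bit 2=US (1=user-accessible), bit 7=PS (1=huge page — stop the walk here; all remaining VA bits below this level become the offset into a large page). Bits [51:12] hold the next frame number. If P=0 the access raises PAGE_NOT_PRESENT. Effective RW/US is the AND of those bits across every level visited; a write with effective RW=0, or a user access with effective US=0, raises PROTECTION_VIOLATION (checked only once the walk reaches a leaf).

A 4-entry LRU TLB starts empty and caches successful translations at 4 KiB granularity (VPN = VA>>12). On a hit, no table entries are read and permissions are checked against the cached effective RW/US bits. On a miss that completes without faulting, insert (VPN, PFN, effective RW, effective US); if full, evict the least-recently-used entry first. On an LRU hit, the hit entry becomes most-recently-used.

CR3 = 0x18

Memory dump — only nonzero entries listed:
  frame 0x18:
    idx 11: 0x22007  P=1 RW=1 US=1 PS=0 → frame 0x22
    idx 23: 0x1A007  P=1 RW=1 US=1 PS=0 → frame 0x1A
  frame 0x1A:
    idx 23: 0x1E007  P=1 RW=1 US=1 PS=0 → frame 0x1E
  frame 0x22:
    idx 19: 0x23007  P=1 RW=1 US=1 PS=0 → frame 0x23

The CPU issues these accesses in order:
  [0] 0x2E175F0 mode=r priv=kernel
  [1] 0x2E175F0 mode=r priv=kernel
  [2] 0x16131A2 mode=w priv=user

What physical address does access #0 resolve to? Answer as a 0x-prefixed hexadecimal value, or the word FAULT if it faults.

Trace:
#0 VA=0x2E175F0 (r,kernel):
  L0: frame=0x18 idx=23 entry=0x1A007 [P=1 RW=1 US=1 PS=0]
  L1: frame=0x1A idx=23 entry=0x1E007 [P=1 RW=1 US=1 PS=0]
  ✓ 0x1E5F0  — 2 lookups
#1 VA=0x2E175F0 (r,kernel):
  TLB hit vpn=0x2E17 → PA=0x1E5F0
#2 VA=0x16131A2 (w,user):
  L0: frame=0x18 idx=11 entry=0x22007 [P=1 RW=1 US=1 PS=0]
  L1: frame=0x22 idx=19 entry=0x23007 [P=1 RW=1 US=1 PS=0]
  ✓ 0x231A2  — 2 lookups

Access #0 PA: 0x1E5F0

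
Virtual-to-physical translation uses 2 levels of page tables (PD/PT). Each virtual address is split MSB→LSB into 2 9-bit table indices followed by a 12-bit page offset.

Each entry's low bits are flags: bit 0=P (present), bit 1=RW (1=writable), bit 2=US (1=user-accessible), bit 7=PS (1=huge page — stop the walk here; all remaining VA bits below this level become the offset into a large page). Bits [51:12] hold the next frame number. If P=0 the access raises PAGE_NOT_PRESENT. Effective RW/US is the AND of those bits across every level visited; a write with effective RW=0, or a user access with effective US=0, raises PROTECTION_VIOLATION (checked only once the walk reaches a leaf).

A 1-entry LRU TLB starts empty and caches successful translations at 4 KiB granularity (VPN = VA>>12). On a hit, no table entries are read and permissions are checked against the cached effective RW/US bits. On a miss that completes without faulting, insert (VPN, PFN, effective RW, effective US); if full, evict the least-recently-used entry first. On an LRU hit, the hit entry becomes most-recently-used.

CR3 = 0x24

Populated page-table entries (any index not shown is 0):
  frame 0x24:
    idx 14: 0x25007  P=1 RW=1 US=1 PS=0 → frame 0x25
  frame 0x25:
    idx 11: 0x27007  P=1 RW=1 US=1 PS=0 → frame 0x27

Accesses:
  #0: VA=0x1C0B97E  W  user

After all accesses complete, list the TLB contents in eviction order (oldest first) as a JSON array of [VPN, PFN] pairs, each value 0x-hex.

Walk each access:
#0 VA=0x1C0B97E (w,user):
  L0 @0x24[14] → 0x25007  P=1,RW=1,US=1,PS=0
  L1 @0x25[11] → 0x27007  P=1,RW=1,US=1,PS=0
  ⇒ phys 0x2797E  [2 reads]

TLB: [["0x1C0B", "0x27"]]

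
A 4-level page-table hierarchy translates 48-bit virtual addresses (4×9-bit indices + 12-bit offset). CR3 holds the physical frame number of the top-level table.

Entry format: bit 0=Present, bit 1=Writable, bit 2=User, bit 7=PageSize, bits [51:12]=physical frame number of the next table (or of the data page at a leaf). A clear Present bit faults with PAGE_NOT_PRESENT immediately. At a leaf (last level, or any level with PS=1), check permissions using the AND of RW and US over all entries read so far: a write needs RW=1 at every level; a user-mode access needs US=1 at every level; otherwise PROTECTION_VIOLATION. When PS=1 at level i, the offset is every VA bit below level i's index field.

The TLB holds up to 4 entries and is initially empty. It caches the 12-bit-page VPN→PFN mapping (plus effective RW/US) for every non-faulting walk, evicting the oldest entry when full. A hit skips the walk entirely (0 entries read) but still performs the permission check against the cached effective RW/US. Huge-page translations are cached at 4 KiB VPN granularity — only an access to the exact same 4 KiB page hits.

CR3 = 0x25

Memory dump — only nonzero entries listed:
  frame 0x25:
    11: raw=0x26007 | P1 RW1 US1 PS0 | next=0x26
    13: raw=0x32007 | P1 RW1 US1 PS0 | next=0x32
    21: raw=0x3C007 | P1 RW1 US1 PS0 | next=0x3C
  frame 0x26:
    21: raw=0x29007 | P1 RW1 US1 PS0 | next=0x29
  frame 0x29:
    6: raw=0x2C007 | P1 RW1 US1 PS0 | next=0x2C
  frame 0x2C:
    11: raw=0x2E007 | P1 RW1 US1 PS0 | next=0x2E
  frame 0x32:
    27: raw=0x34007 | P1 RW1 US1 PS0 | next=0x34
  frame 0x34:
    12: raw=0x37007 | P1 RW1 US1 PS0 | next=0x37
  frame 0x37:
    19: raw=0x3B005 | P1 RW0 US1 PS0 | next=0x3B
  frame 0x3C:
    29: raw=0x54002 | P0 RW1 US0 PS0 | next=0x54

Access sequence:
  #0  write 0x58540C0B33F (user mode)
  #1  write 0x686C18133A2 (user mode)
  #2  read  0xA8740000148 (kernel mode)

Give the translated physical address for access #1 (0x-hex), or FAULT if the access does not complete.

Trace:
#0 VA=0x58540C0B33F (w,user):
  L0 @0x25[11] → 0x26007  P=1,RW=1,US=1,PS=0
  L1 @0x26[21] → 0x29007  P=1,RW=1,US=1,PS=0
  L2 @0x29[6] → 0x2C007  P=1,RW=1,US=1,PS=0
  L3 @0x2C[11] → 0x2E007  P=1,RW=1,US=1,PS=0
  ✓ 0x2E33F  — 4 lookups
#1 VA=0x686C18133A2 (w,user):
  L0 @0x25[13] → 0x32007  P=1,RW=1,US=1,PS=0
  L1 @0x32[27] → 0x34007  P=1,RW=1,US=1,PS=0
  L2 @0x34[12] → 0x37007  P=1,RW=1,US=1,PS=0
  L3 @0x37[19] → 0x3B005  P=1,RW=0,US=1,PS=0
  → PROTECTION_VIOLATION  (4 entries read)
#2 VA=0xA8740000148 (r,kernel):
  L0 @0x25[21] → 0x3C007  P=1,RW=1,US=1,PS=0
  L1 @0x3C[29] → 0x54002  P=0,RW=1,US=0,PS=0
  → PAGE_NOT_PRESENT  (2 entries read)

Access #1 PA: FAULT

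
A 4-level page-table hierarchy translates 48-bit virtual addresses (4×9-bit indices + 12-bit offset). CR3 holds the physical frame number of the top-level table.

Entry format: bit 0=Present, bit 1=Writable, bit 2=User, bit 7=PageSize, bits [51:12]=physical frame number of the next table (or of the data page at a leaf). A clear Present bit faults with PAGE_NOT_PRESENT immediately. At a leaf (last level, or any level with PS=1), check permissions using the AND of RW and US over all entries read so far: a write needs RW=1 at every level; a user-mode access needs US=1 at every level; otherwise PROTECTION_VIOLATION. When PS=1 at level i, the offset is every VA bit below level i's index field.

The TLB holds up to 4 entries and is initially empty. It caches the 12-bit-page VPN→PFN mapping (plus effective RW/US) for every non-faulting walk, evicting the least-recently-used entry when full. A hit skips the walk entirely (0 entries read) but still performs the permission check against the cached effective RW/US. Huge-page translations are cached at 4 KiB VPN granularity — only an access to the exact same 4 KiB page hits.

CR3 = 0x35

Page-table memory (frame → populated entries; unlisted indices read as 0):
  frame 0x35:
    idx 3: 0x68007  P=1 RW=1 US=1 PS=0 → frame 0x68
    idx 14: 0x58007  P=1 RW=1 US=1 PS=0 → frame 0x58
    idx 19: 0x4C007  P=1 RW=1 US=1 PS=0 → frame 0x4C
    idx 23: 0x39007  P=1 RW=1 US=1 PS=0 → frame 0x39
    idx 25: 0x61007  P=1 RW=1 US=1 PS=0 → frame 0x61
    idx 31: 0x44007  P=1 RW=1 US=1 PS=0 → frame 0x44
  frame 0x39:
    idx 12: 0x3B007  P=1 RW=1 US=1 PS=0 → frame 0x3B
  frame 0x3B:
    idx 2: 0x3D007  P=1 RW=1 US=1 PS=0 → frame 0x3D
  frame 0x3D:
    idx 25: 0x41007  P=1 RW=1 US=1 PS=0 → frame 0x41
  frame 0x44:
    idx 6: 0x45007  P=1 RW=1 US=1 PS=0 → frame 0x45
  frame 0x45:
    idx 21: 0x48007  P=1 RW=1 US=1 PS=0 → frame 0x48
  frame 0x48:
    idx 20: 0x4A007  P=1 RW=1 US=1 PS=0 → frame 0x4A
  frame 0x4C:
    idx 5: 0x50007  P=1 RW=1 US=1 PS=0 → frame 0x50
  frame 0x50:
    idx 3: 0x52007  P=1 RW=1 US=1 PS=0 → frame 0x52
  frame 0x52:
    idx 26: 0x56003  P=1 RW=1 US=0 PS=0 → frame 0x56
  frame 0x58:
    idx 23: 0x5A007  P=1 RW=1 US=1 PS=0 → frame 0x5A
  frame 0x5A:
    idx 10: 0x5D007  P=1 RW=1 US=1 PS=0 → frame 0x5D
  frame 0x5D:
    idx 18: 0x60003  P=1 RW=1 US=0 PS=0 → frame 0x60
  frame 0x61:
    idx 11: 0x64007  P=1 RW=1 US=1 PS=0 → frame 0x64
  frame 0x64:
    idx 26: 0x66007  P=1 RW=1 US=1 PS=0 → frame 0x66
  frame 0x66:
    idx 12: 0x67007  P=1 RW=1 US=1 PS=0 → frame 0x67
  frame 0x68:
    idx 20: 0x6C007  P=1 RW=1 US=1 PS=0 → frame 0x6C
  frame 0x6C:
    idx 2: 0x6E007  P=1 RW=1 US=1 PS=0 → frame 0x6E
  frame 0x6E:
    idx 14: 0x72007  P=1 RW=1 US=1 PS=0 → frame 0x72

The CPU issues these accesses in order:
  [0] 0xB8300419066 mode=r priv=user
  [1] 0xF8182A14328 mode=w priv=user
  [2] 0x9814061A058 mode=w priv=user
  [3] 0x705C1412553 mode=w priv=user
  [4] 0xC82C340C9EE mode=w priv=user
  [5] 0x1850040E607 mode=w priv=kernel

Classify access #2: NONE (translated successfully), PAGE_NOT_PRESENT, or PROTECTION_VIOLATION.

Trace:
#0 VA=0xB8300419066 (r,user):
  [0] read 0x35 idx=23: raw=0x39007 flags P=1 W=1 U=1 S=0
  [1] read 0x39 idx=12: raw=0x3B007 flags P=1 W=1 U=1 S=0
  [2] read 0x3B idx=2: raw=0x3D007 flags P=1 W=1 U=1 S=0
  [3] read 0x3D idx=25: raw=0x41007 flags P=1 W=1 U=1 S=0
  ⇒ phys 0x41066  [4 reads]
#1 VA=0xF8182A14328 (w,user):
  [0] read 0x35 idx=31: raw=0x44007 flags P=1 W=1 U=1 S=0
  [1] read 0x44 idx=6: raw=0x45007 flags P=1 W=1 U=1 S=0
  [2] read 0x45 idx=21: raw=0x48007 flags P=1 W=1 U=1 S=0
  [3] read 0x48 idx=20: raw=0x4A007 flags P=1 W=1 U=1 S=0
  ⇒ phys 0x4A328  [4 reads]
#2 VA=0x9814061A058 (w,user):
  [0] read 0x35 idx=19: raw=0x4C007 flags P=1 W=1 U=1 S=0
  [1] read 0x4C idx=5: raw=0x50007 flags P=1 W=1 U=1 S=0
  [2] read 0x50 idx=3: raw=0x52007 flags P=1 W=1 U=1 S=0
  [3] read 0x52 idx=26: raw=0x56003 flags P=1 W=1 U=0 S=0
  → PROTECTION_VIOLATION  (4 entries read)
#3 VA=0x705C1412553 (w,user):
  [0] read 0x35 idx=14: raw=0x58007 flags P=1 W=1 U=1 S=0
  [1] read 0x58 idx=23: raw=0x5A007 flags P=1 W=1 U=1 S=0
  [2] read 0x5A idx=10: raw=0x5D007 flags P=1 W=1 U=1 S=0
  [3] read 0x5D idx=18: raw=0x60003 flags P=1 W=1 U=0 S=0
  → PROTECTION_VIOLATION  (4 entries read)
#4 VA=0xC82C340C9EE (w,user):
  [0] read 0x35 idx=25: raw=0x61007 flags P=1 W=1 U=1 S=0
  [1] read 0x61 idx=11: raw=0x64007 flags P=1 W=1 U=1 S=0
  [2] read 0x64 idx=26: raw=0x66007 flags P=1 W=1 U=1 S=0
  [3] read 0x66 idx=12: raw=0x67007 flags P=1 W=1 U=1 S=0
  ⇒ phys 0x679EE  [4 reads]
#5 VA=0x1850040E607 (w,kernel):
  [0] read 0x35 idx=3: raw=0x68007 flags P=1 W=1 U=1 S=0
  [1] read 0x68 idx=20: raw=0x6C007 flags P=1 W=1 U=1 S=0
  [2] read 0x6C idx=2: raw=0x6E007 flags P=1 W=1 U=1 S=0
  [3] read 0x6E idx=14: raw=0x72007 flags P=1 W=1 U=1 S=0
  ⇒ phys 0x72607  [4 reads]

Access #2 fault: PROTECTION_VIOLATION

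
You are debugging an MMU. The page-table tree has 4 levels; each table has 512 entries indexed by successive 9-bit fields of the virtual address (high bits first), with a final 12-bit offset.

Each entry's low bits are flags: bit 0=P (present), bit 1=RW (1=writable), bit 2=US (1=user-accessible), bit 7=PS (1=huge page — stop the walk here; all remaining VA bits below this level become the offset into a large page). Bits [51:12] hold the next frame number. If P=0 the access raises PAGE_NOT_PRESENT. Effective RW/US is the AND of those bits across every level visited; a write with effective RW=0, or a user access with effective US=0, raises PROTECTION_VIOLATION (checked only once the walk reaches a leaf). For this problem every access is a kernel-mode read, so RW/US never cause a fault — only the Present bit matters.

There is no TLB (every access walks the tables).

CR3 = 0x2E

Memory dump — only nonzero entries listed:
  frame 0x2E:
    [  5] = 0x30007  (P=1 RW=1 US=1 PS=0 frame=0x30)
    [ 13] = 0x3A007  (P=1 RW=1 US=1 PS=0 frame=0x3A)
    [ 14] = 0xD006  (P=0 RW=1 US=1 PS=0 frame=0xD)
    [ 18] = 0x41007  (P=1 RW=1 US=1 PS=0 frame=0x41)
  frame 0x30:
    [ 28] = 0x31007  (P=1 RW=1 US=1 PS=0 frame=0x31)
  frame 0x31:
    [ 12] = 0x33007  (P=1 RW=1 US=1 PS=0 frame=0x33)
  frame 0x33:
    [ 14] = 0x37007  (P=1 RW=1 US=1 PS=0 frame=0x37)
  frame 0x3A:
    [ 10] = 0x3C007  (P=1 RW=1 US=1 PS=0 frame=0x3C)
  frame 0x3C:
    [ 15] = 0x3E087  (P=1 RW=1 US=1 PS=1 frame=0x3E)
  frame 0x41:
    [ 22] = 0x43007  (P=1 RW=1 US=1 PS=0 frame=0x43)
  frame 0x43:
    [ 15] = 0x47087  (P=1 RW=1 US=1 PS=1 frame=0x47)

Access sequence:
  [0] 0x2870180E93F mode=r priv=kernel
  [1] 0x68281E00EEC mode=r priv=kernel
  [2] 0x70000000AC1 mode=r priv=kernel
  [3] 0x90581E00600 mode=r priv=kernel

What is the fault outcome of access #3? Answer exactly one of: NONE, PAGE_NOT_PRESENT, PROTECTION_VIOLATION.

Trace:
#0 VA=0x2870180E93F (r,kernel):
  L0: frame=0x2E idx=5 entry=0x30007 [P=1 RW=1 US=1 PS=0]
  L1: frame=0x30 idx=28 entry=0x31007 [P=1 RW=1 US=1 PS=0]
  L2: frame=0x31 idx=12 entry=0x33007 [P=1 RW=1 US=1 PS=0]
  L3: frame=0x33 idx=14 entry=0x37007 [P=1 RW=1 US=1 PS=0]
  ✓ 0x3793F  — 4 lookups
#1 VA=0x68281E00EEC (r,kernel):
  L0: frame=0x2E idx=13 entry=0x3A007 [P=1 RW=1 US=1 PS=0]
  L1: frame=0x3A idx=10 entry=0x3C007 [P=1 RW=1 US=1 PS=0]
  L2: frame=0x3C idx=15 entry=0x3E087 [P=1 RW=1 US=1 PS=1]
  ✓ 0x3EEEC (huge @L2)  — 3 lookups
#2 VA=0x70000000AC1 (r,kernel):
  L0: frame=0x2E idx=14 entry=0xD006 [P=0 RW=1 US=1 PS=0]
  → PAGE_NOT_PRESENT  (1 entries read)
#3 VA=0x90581E00600 (r,kernel):
  L0: frame=0x2E idx=18 entry=0x41007 [P=1 RW=1 US=1 PS=0]
  L1: frame=0x41 idx=22 entry=0x43007 [P=1 RW=1 US=1 PS=0]
  L2: frame=0x43 idx=15 entry=0x47087 [P=1 RW=1 US=1 PS=1]
  ✓ 0x47600 (huge @L2)  — 3 lookups

Access #3 fault: NONE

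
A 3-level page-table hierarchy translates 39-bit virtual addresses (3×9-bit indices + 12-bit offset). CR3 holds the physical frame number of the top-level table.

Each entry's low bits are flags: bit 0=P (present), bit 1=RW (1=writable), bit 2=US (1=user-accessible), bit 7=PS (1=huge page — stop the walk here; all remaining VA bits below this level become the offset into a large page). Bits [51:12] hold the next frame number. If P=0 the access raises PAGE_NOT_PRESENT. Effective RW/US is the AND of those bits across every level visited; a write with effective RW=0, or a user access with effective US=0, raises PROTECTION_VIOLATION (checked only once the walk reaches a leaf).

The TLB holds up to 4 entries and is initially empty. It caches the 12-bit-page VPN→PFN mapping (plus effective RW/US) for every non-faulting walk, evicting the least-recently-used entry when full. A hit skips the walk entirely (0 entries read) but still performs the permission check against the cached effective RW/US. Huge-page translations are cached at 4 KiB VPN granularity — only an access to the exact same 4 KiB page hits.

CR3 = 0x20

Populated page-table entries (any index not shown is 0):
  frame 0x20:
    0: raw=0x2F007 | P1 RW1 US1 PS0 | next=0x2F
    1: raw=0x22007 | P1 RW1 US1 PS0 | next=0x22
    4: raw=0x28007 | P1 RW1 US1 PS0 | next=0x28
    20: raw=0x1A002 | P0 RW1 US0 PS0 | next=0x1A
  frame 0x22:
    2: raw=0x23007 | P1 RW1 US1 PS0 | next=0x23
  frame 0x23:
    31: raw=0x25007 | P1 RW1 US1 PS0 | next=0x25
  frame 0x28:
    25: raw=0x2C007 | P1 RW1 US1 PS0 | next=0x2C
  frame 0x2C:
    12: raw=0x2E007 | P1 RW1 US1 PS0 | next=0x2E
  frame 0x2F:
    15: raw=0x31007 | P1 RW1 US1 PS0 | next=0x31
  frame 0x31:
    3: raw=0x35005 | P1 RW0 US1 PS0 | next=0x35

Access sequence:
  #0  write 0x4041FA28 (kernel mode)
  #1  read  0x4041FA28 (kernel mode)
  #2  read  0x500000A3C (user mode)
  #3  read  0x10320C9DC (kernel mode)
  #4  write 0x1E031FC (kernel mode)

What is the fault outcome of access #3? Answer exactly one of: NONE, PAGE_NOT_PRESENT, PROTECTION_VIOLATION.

Per-access translation:
#0 VA=0x4041FA28 (w,kernel):
  L0 @0x20[1] → 0x22007  P=1,RW=1,US=1,PS=0
  L1 @0x22[2] → 0x23007  P=1,RW=1,US=1,PS=0
  L2 @0x23[31] → 0x25007  P=1,RW=1,US=1,PS=0
  ⇒ phys 0x25A28  [3 reads]
#1 VA=0x4041FA28 (r,kernel):
  TLB hit vpn=0x4041F → PA=0x25A28
#2 VA=0x500000A3C (r,user):
  L0 @0x20[20] → 0x1A002  P=0,RW=1,US=0,PS=0
  ✗ PAGE_NOT_PRESENT  [1 reads]
#3 VA=0x10320C9DC (r,kernel):
  L0 @0x20[4] → 0x28007  P=1,RW=1,US=1,PS=0
  L1 @0x28[25] → 0x2C007  P=1,RW=1,US=1,PS=0
  L2 @0x2C[12] → 0x2E007  P=1,RW=1,US=1,PS=0
  ⇒ phys 0x2E9DC  [3 reads]
#4 VA=0x1E031FC (w,kernel):
  L0 @0x20[0] → 0x2F007  P=1,RW=1,US=1,PS=0
  L1 @0x2F[15] → 0x31007  P=1,RW=1,US=1,PS=0
  L2 @0x31[3] → 0x35005  P=1,RW=0,US=1,PS=0
  ✗ PROTECTION_VIOLATION  [3 reads]

Access #3 fault: NONE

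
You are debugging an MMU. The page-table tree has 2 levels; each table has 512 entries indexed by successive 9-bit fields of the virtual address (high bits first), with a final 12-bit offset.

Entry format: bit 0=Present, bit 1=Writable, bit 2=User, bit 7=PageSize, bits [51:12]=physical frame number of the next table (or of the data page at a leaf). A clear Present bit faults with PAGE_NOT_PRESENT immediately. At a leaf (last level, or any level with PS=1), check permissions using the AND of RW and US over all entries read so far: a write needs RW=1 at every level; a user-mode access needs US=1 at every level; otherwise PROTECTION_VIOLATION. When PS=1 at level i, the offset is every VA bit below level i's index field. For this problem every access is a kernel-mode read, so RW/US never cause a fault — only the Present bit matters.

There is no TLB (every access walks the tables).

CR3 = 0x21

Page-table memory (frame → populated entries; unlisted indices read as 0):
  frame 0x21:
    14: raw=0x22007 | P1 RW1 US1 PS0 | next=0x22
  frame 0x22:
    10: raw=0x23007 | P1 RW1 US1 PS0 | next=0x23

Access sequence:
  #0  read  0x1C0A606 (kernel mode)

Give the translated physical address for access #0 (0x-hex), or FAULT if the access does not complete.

Walk each access:
#0 VA=0x1C0A606 (r,kernel):
  L0 @0x21[14] → 0x22007  P=1,RW=1,US=1,PS=0
  L1 @0x22[10] → 0x23007  P=1,RW=1,US=1,PS=0
  → PA=0x23606  (2 entries read)

Access #0 PA: 0x23606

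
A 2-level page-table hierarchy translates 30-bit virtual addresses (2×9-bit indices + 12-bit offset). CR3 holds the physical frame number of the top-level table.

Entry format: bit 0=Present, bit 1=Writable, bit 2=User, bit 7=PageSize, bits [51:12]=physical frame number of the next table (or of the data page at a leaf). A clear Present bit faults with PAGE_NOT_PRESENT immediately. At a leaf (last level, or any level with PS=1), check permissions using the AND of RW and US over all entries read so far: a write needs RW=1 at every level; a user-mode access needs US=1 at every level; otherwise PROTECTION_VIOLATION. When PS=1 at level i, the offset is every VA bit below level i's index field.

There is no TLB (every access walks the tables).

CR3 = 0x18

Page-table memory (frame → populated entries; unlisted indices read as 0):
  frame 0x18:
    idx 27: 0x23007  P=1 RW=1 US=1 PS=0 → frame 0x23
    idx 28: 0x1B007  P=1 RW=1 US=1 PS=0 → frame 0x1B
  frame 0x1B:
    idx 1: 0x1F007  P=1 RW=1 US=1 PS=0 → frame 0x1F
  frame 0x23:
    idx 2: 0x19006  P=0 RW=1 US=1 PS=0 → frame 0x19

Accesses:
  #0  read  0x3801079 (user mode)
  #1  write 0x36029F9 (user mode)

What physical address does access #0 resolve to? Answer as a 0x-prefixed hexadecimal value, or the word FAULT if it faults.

Per-access translation:
#0 VA=0x3801079 (r,user):
  L0: frame=0x18 idx=28 entry=0x1B007 [P=1 RW=1 US=1 PS=0]
  L1: frame=0x1B idx=1 entry=0x1F007 [P=1 RW=1 US=1 PS=0]
  ✓ 0x1F079  — 2 lookups
#1 VA=0x36029F9 (w,user):
  L0: frame=0x18 idx=27 entry=0x23007 [P=1 RW=1 US=1 PS=0]
  L1: frame=0x23 idx=2 entry=0x19006 [P=0 RW=1 US=1 PS=0]
  ⇒ fault: PAGE_NOT_PRESENT  — 2 lookups

Access #0 PA: 0x1F079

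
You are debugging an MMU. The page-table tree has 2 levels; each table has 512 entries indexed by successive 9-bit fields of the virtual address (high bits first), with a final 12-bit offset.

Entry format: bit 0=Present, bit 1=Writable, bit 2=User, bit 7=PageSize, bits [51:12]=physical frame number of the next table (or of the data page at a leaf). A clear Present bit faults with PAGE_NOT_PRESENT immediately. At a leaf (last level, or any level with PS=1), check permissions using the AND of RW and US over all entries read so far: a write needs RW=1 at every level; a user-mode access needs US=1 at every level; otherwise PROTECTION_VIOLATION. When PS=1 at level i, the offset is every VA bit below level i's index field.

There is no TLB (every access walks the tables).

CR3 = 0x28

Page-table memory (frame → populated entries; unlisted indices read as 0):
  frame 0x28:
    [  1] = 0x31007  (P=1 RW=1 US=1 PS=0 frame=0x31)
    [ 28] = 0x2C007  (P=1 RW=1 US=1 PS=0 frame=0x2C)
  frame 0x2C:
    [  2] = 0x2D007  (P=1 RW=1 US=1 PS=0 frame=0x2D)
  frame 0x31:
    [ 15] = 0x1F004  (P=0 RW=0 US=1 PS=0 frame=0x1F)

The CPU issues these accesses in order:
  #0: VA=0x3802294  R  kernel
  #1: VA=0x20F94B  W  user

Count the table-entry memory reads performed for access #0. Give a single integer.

Walk each access:
#0 VA=0x3802294 (r,kernel):
  L0: frame=0x28 idx=28 entry=0x2C007 [P=1 RW=1 US=1 PS=0]
  L1: frame=0x2C idx=2 entry=0x2D007 [P=1 RW=1 US=1 PS=0]
  ✓ 0x2D294  — 2 lookups
#1 VA=0x20F94B (w,user):
  L0: frame=0x28 idx=1 entry=0x31007 [P=1 RW=1 US=1 PS=0]
  L1: frame=0x31 idx=15 entry=0x1F004 [P=0 RW=0 US=1 PS=0]
  → PAGE_NOT_PRESENT  (2 entries read)

Entries read for #0: 2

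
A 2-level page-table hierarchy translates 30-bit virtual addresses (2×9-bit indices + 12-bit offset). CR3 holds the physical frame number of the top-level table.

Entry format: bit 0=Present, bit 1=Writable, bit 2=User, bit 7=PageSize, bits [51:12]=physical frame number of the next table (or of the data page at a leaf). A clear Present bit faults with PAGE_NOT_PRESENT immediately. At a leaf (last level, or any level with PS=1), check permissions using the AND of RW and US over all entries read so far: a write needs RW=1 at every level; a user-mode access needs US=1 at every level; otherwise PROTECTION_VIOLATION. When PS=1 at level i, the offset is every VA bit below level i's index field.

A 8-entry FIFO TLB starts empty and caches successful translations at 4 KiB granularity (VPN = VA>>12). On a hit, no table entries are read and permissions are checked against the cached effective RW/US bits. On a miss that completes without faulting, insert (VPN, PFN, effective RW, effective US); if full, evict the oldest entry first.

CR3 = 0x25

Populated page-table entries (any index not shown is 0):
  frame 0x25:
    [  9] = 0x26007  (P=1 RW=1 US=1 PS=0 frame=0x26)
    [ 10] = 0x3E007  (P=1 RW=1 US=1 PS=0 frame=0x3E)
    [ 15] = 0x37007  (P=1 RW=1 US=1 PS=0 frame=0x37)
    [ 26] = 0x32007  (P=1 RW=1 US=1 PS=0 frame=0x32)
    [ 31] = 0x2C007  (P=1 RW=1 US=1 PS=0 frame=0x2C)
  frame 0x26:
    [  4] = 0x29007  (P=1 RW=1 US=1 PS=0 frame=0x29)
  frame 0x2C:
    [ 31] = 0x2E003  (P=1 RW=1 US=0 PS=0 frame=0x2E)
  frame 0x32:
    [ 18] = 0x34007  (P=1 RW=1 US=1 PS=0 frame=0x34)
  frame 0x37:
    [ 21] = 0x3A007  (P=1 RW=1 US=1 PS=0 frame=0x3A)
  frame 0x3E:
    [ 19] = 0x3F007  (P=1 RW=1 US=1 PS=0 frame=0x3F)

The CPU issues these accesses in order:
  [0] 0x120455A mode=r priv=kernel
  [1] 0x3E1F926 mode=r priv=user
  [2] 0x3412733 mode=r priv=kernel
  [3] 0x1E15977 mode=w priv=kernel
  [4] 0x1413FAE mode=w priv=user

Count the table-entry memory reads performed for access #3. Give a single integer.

Per-access translation:
#0 VA=0x120455A (r,kernel):
  L0: frame=0x25 idx=9 entry=0x26007 [P=1 RW=1 US=1 PS=0]
  L1: frame=0x26 idx=4 entry=0x29007 [P=1 RW=1 US=1 PS=0]
  ✓ 0x2955A  — 2 lookups
#1 VA=0x3E1F926 (r,user):
  L0: frame=0x25 idx=31 entry=0x2C007 [P=1 RW=1 US=1 PS=0]
  L1: frame=0x2C idx=31 entry=0x2E003 [P=1 RW=1 US=0 PS=0]
  ⇒ fault: PROTECTION_VIOLATION  — 2 lookups
#2 VA=0x3412733 (r,kernel):
  L0: frame=0x25 idx=26 entry=0x32007 [P=1 RW=1 US=1 PS=0]
  L1: frame=0x32 idx=18 entry=0x34007 [P=1 RW=1 US=1 PS=0]
  ✓ 0x34733  — 2 lookups
#3 VA=0x1E15977 (w,kernel):
  L0: frame=0x25 idx=15 entry=0x37007 [P=1 RW=1 US=1 PS=0]
  L1: frame=0x37 idx=21 entry=0x3A007 [P=1 RW=1 US=1 PS=0]
  ✓ 0x3A977  — 2 lookups
#4 VA=0x1413FAE (w,user):
  L0: frame=0x25 idx=10 entry=0x3E007 [P=1 RW=1 US=1 PS=0]
  L1: frame=0x3E idx=19 entry=0x3F007 [P=1 RW=1 US=1 PS=0]
  ✓ 0x3FFAE  — 2 lookups

Entries read for #3: 2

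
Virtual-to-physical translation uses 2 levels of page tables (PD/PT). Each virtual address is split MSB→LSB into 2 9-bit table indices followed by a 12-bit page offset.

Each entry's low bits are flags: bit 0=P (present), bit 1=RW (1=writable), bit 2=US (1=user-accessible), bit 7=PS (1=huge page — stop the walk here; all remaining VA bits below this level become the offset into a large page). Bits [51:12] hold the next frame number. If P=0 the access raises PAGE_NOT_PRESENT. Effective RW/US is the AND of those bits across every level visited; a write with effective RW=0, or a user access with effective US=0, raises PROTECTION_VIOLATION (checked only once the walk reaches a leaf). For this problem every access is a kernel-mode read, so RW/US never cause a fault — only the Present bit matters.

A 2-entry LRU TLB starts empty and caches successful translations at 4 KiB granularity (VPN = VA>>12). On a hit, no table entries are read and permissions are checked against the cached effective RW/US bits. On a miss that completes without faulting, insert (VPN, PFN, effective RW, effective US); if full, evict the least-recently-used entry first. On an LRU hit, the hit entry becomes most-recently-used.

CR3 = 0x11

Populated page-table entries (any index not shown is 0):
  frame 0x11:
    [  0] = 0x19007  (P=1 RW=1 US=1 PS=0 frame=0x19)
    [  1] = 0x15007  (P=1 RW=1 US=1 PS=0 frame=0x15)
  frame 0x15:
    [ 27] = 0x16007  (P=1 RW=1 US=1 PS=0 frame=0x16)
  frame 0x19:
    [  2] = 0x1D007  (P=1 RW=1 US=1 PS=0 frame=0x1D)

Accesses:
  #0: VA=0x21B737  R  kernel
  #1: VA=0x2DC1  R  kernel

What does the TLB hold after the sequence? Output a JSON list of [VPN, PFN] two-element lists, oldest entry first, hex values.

Per-access translation:
#0 VA=0x21B737 (r,kernel):
  [0] read 0x11 idx=1: raw=0x15007 flags P=1 W=1 U=1 S=0
  [1] read 0x15 idx=27: raw=0x16007 flags P=1 W=1 U=1 S=0
  ✓ 0x16737  — 2 lookups
#1 VA=0x2DC1 (r,kernel):
  [0] read 0x11 idx=0: raw=0x19007 flags P=1 W=1 U=1 S=0
  [1] read 0x19 idx=2: raw=0x1D007 flags P=1 W=1 U=1 S=0
  ✓ 0x1DDC1  — 2 lookups

TLB: [["0x21B", "0x16"], ["0x2", "0x1D"]]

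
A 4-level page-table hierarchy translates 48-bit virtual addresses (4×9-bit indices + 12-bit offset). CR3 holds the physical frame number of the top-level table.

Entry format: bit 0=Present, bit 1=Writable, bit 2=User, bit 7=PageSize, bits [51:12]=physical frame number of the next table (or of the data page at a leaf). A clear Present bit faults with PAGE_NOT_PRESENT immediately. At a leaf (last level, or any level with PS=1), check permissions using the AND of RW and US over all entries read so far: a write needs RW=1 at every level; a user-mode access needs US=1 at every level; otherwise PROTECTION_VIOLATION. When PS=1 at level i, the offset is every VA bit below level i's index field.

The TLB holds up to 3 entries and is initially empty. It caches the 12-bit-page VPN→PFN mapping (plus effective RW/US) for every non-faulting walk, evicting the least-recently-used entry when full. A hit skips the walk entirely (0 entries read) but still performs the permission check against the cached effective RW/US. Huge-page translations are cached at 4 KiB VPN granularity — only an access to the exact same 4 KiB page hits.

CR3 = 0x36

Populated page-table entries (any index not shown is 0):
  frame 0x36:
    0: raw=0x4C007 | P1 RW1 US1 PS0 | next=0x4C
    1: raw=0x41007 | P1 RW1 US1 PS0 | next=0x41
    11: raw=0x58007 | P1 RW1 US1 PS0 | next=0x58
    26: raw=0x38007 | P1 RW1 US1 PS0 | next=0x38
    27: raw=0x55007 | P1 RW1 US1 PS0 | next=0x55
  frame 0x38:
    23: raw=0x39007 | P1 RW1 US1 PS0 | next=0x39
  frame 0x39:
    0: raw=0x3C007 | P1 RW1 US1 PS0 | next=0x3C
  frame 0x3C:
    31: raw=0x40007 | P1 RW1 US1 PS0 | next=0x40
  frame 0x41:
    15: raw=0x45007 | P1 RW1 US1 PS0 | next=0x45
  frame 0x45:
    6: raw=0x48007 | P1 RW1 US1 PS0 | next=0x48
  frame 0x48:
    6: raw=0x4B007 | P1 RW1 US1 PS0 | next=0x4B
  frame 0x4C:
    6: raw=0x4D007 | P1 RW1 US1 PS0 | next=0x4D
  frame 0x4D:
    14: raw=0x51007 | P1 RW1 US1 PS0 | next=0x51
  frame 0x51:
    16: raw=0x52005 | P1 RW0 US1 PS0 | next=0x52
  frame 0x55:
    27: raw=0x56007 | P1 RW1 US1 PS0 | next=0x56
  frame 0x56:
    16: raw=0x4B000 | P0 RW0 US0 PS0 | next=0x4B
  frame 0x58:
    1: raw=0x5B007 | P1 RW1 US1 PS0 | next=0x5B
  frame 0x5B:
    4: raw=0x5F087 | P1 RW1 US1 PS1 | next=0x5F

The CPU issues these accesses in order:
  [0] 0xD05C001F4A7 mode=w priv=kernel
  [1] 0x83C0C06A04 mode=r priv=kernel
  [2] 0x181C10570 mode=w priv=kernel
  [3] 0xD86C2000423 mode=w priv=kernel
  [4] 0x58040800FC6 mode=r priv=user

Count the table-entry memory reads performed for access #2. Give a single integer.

Per-access translation:
#0 VA=0xD05C001F4A7 (w,kernel):
  lvl0: tbl 0x36, slot 26 ⇒ 0x38007 (P1/RW1/US1/PS0)
  lvl1: tbl 0x38, slot 23 ⇒ 0x39007 (P1/RW1/US1/PS0)
  lvl2: tbl 0x39, slot 0 ⇒ 0x3C007 (P1/RW1/US1/PS0)
  lvl3: tbl 0x3C, slot 31 ⇒ 0x40007 (P1/RW1/US1/PS0)
  ⇒ phys 0x404A7  [4 reads]
#1 VA=0x83C0C06A04 (r,kernel):
  lvl0: tbl 0x36, slot 1 ⇒ 0x41007 (P1/RW1/US1/PS0)
  lvl1: tbl 0x41, slot 15 ⇒ 0x45007 (P1/RW1/US1/PS0)
  lvl2: tbl 0x45, slot 6 ⇒ 0x48007 (P1/RW1/US1/PS0)
  lvl3: tbl 0x48, slot 6 ⇒ 0x4B007 (P1/RW1/US1/PS0)
  ⇒ phys 0x4BA04  [4 reads]
#2 VA=0x181C10570 (w,kernel):
  lvl0: tbl 0x36, slot 0 ⇒ 0x4C007 (P1/RW1/US1/PS0)
  lvl1: tbl 0x4C, slot 6 ⇒ 0x4D007 (P1/RW1/US1/PS0)
  lvl2: tbl 0x4D, slot 14 ⇒ 0x51007 (P1/RW1/US1/PS0)
  lvl3: tbl 0x51, slot 16 ⇒ 0x52005 (P1/RW0/US1/PS0)
  ✗ PROTECTION_VIOLATION  [4 reads]
#3 VA=0xD86C2000423 (w,kernel):
  lvl0: tbl 0x36, slot 27 ⇒ 0x55007 (P1/RW1/US1/PS0)
  lvl1: tbl 0x55, slot 27 ⇒ 0x56007 (P1/RW1/US1/PS0)
  lvl2: tbl 0x56, slot 16 ⇒ 0x4B000 (P0/RW0/US0/PS0)
  ✗ PAGE_NOT_PRESENT  [3 reads]
#4 VA=0x58040800FC6 (r,user):
  lvl0: tbl 0x36, slot 11 ⇒ 0x58007 (P1/RW1/US1/PS0)
  lvl1: tbl 0x58, slot 1 ⇒ 0x5B007 (P1/RW1/US1/PS0)
  lvl2: tbl 0x5B, slot 4 ⇒ 0x5F087 (P1/RW1/US1/PS1)
  ⇒ phys 0x5FFC6 (huge @L2)  [3 reads]

Entries read for #2: 4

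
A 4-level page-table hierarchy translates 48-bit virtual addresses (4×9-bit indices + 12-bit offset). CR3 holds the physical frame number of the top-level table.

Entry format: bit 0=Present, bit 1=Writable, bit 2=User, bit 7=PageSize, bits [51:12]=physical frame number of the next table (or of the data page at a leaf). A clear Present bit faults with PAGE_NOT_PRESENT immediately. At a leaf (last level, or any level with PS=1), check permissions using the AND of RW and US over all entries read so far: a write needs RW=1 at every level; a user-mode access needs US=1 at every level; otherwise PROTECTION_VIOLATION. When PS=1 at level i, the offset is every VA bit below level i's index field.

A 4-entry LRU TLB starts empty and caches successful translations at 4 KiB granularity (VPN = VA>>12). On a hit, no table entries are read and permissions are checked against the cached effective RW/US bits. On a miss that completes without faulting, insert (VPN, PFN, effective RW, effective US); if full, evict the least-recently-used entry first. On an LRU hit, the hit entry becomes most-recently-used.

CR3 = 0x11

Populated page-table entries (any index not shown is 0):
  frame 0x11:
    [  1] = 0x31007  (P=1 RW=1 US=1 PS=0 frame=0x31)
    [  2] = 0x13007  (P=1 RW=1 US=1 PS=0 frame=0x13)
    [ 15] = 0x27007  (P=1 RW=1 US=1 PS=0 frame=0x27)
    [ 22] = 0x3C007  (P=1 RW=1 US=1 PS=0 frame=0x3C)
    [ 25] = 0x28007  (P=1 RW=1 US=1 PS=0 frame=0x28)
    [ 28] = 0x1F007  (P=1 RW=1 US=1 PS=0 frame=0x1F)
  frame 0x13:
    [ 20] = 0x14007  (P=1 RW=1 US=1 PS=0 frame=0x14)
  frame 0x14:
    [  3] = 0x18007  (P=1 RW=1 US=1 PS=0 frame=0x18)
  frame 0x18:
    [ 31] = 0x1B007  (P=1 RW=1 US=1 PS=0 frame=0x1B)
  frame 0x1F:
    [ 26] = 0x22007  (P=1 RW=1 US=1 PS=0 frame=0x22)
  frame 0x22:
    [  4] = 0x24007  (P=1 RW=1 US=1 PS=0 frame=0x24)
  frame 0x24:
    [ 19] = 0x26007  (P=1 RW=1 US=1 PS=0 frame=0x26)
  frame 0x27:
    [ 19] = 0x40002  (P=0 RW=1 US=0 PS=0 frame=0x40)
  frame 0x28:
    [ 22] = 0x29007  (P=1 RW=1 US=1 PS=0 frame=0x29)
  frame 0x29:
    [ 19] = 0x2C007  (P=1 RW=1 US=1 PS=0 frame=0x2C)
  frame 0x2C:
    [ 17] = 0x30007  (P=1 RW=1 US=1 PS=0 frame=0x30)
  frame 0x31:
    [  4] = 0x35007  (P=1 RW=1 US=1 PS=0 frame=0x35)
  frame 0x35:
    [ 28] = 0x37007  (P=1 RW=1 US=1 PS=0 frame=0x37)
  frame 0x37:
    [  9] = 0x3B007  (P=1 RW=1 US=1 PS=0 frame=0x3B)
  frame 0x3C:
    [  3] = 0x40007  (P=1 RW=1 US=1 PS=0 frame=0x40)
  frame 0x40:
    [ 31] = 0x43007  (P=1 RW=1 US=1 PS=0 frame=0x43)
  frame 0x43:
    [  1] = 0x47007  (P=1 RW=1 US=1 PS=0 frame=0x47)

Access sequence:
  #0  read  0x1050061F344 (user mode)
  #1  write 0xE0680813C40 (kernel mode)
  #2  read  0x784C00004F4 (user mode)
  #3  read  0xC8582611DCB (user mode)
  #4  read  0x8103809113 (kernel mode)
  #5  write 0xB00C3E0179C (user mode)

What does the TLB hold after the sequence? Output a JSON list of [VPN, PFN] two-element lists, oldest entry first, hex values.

Per-access translation:
#0 VA=0x1050061F344 (r,user):
  [0] read 0x11 idx=2: raw=0x13007 flags P=1 W=1 U=1 S=0
  [1] read 0x13 idx=20: raw=0x14007 flags P=1 W=1 U=1 S=0
  [2] read 0x14 idx=3: raw=0x18007 flags P=1 W=1 U=1 S=0
  [3] read 0x18 idx=31: raw=0x1B007 flags P=1 W=1 U=1 S=0
  ⇒ phys 0x1B344  [4 reads]
#1 VA=0xE0680813C40 (w,kernel):
  [0] read 0x11 idx=28: raw=0x1F007 flags P=1 W=1 U=1 S=0
  [1] read 0x1F idx=26: raw=0x22007 flags P=1 W=1 U=1 S=0
  [2] read 0x22 idx=4: raw=0x24007 flags P=1 W=1 U=1 S=0
  [3] read 0x24 idx=19: raw=0x26007 flags P=1 W=1 U=1 S=0
  ⇒ phys 0x26C40  [4 reads]
#2 VA=0x784C00004F4 (r,user):
  [0] read 0x11 idx=15: raw=0x27007 flags P=1 W=1 U=1 S=0
  [1] read 0x27 idx=19: raw=0x40002 flags P=0 W=1 U=0 S=0
  ⇒ fault: PAGE_NOT_PRESENT  — 2 lookups
#3 VA=0xC8582611DCB (r,user):
  [0] read 0x11 idx=25: raw=0x28007 flags P=1 W=1 U=1 S=0
  [1] read 0x28 idx=22: raw=0x29007 flags P=1 W=1 U=1 S=0
  [2] read 0x29 idx=19: raw=0x2C007 flags P=1 W=1 U=1 S=0
  [3] read 0x2C idx=17: raw=0x30007 flags P=1 W=1 U=1 S=0
  ⇒ phys 0x30DCB  [4 reads]
#4 VA=0x8103809113 (r,kernel):
  [0] read 0x11 idx=1: raw=0x31007 flags P=1 W=1 U=1 S=0
  [1] read 0x31 idx=4: raw=0x35007 flags P=1 W=1 U=1 S=0
  [2] read 0x35 idx=28: raw=0x37007 flags P=1 W=1 U=1 S=0
  [3] read 0x37 idx=9: raw=0x3B007 flags P=1 W=1 U=1 S=0
  ⇒ phys 0x3B113  [4 reads]
#5 VA=0xB00C3E0179C (w,user):
  [0] read 0x11 idx=22: raw=0x3C007 flags P=1 W=1 U=1 S=0
  [1] read 0x3C idx=3: raw=0x40007 flags P=1 W=1 U=1 S=0
  [2] read 0x40 idx=31: raw=0x43007 flags P=1 W=1 U=1 S=0
  [3] read 0x43 idx=1: raw=0x47007 flags P=1 W=1 U=1 S=0
  ⇒ phys 0x4779C  [4 reads]

TLB: [["0xE0680813", "0x26"], ["0xC8582611", "0x30"], ["0x8103809", "0x3B"], ["0xB00C3E01", "0x47"]]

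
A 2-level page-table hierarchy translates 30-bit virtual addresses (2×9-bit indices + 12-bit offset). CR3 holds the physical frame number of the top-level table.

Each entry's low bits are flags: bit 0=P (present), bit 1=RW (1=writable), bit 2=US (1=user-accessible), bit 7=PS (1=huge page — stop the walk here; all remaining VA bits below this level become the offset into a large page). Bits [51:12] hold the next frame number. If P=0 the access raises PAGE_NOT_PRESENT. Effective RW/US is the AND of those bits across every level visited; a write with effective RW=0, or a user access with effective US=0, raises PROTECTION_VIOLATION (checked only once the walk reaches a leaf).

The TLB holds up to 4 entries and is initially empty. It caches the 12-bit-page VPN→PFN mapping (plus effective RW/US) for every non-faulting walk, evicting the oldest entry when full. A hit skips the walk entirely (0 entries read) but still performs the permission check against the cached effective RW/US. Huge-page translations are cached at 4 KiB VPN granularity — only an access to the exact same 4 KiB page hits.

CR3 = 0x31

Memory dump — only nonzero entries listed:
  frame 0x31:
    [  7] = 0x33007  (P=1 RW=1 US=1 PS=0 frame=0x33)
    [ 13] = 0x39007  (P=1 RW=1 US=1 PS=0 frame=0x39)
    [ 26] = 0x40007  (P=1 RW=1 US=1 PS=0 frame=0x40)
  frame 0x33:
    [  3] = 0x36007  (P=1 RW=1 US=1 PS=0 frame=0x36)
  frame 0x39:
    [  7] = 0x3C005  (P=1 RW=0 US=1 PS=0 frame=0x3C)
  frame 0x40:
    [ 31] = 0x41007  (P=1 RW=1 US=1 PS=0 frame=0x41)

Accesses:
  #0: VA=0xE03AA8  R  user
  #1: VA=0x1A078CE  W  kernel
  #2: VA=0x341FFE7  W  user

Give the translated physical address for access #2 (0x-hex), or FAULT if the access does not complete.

Per-access translation:
#0 VA=0xE03AA8 (r,user):
  [0] read 0x31 idx=7: raw=0x33007 flags P=1 W=1 U=1 S=0
  [1] read 0x33 idx=3: raw=0x36007 flags P=1 W=1 U=1 S=0
  ✓ 0x36AA8  — 2 lookups
#1 VA=0x1A078CE (w,kernel):
  [0] read 0x31 idx=13: raw=0x39007 flags P=1 W=1 U=1 S=0
  [1] read 0x39 idx=7: raw=0x3C005 flags P=1 W=0 U=1 S=0
  ⇒ fault: PROTECTION_VIOLATION  — 2 lookups
#2 VA=0x341FFE7 (w,user):
  [0] read 0x31 idx=26: raw=0x40007 flags P=1 W=1 U=1 S=0
  [1] read 0x40 idx=31: raw=0x41007 flags P=1 W=1 U=1 S=0
  ✓ 0x41FE7  — 2 lookups

Access #2 PA: 0x41FE7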